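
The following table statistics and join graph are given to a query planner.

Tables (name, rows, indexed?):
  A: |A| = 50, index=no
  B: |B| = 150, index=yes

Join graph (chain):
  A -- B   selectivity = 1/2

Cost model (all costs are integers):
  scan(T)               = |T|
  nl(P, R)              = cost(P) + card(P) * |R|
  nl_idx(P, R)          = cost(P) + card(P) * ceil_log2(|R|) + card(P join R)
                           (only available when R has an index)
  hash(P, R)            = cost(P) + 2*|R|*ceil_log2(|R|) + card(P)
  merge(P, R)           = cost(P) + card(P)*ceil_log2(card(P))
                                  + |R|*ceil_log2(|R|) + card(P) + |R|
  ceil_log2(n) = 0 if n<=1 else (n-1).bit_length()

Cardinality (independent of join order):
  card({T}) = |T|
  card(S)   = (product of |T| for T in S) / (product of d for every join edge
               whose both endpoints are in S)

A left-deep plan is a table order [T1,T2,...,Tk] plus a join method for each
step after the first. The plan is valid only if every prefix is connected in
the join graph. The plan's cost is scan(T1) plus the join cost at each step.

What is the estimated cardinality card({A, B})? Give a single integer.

Tables in S: A(50), B(150)
Edges inside S: A-B(d=2)
numerator = 50 * 150 = 7500
denominator = 2 = 2
card(S) = 7500 / 2 = 3750

3750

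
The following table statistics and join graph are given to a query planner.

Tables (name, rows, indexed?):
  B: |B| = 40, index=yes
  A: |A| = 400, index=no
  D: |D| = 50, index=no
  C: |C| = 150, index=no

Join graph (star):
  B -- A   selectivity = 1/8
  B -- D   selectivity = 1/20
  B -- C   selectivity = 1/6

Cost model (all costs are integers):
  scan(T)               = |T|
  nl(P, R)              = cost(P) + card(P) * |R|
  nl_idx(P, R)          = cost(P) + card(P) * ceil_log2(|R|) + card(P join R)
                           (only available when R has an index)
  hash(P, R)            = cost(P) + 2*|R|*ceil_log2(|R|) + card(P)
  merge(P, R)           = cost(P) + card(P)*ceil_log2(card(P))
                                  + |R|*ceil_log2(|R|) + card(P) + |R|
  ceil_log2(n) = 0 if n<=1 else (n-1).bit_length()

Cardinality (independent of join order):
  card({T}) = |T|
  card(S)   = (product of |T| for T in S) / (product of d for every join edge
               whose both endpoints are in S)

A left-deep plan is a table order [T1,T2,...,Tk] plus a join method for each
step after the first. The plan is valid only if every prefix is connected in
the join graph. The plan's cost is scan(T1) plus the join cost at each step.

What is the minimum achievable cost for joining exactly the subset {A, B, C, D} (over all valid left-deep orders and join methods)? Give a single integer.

11280

Selinger DP over subsets of {A,B,C,D}:
  {B}: scan cost=40, card=40
  {A}: scan cost=400, card=400
  {D}: scan cost=50, card=50
  {C}: scan cost=150, card=150
  {AB}: card=2000; try (B,hash)→1280, (A,merge)→4320, (B,merge)→4680, (B,nl_idx)→4800, (A,hash)→7280, (A,nl)→16040 …(+1); best=1280 via (B,hash)
  {BD}: card=100; try (B,nl_idx)→450, (B,hash)→580, (D,merge)→670, (D,hash)→680, (B,merge)→680, (D,nl)→2040 …(+1); best=450 via (B,nl_idx)
  {BC}: card=1000; try (B,hash)→780, (C,merge)→1670, (B,merge)→1780, (B,nl_idx)→2050, (C,hash)→2480, (C,nl)→6040 …(+1); best=780 via (B,hash)
  {ABD}: card=5000; try (D,hash)→3880, (A,merge)→5250, (A,hash)→7750, (D,merge)→25630, (A,nl)→40450, (D,nl)→101280; best=3880 via (D,hash)
  {ABC}: card=50000; try (C,hash)→5680, (A,hash)→8980, (A,merge)→15780, (C,merge)→26630, (C,nl)→301280, (A,nl)→400780; best=5680 via (C,hash)
  {BCD}: card=2500; try (D,hash)→2380, (C,merge)→2600, (C,hash)→2950, (D,merge)→12130, (C,nl)→15450, (D,nl)→50780; best=2380 via (D,hash)
  {ABCD}: card=125000; try (C,hash)→11280, (A,hash)→12080, (A,merge)→38880, (D,hash)→56280, (C,merge)→75230, (C,nl)→753880 …(+3); best=11280 via (C,hash)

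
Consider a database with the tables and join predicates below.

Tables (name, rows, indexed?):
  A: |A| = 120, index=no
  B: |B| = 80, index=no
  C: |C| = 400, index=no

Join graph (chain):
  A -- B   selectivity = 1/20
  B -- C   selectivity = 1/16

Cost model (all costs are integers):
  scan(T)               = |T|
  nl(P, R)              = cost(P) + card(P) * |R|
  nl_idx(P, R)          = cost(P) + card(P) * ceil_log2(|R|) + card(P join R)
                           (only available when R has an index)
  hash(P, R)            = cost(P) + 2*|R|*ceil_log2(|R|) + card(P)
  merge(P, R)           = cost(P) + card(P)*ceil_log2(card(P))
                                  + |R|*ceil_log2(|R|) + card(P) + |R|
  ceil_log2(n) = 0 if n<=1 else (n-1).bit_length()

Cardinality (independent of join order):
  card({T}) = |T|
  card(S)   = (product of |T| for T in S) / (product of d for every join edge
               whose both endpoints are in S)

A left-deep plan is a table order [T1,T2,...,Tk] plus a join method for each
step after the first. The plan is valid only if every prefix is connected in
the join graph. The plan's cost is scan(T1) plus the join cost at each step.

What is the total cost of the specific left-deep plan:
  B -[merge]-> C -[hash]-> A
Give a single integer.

8400

step 1: scan B: cost=80, card=80
step 2: join C via merge
    card(P join C) = 80*400/(16) = 2000
    cost = 80 + 80*7 + 400*9 + 80 + 400 = 4720
step 3: join A via hash
    card(P join A) = 2000*120/(20) = 12000
    cost = 4720 + 2*120*7 + 2000 = 8400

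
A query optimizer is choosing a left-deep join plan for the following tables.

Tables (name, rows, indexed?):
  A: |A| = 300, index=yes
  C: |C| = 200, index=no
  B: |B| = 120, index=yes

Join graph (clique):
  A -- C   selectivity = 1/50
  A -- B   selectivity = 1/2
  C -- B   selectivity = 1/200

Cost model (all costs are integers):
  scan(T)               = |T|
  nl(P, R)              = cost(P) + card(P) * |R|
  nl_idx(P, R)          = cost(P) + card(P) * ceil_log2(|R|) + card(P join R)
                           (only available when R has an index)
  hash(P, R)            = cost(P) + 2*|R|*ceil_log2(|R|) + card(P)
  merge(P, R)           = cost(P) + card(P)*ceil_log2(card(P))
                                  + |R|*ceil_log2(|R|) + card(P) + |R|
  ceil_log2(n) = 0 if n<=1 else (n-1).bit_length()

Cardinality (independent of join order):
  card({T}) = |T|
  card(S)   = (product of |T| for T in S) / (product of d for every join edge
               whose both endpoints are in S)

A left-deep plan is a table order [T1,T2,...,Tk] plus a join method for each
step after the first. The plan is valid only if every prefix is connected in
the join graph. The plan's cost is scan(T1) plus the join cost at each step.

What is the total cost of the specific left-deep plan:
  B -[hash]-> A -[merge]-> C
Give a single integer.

295440

step 1: scan B: cost=120, card=120
step 2: join A via hash
    card(P join A) = 120*300/(2) = 18000
    cost = 120 + 2*300*9 + 120 = 5640
step 3: join C via merge
    card(P join C) = 18000*200/(50*200) = 360
    cost = 5640 + 18000*15 + 200*8 + 18000 + 200 = 295440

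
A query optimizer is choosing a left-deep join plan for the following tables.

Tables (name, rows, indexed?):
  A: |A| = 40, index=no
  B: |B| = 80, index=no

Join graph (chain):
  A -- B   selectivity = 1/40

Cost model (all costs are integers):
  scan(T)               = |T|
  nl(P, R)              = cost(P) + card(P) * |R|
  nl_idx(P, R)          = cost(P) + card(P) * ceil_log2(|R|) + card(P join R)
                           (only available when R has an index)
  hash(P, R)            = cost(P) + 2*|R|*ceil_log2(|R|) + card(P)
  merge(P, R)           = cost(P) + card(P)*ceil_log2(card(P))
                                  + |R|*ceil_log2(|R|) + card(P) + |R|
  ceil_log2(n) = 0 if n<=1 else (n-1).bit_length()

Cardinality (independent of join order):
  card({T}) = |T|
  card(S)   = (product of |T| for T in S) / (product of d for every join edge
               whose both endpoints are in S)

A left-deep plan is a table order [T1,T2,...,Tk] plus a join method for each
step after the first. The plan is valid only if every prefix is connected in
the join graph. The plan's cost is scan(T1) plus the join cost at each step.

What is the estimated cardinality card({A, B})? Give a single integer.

Tables in S: A(40), B(80)
Edges inside S: A-B(d=40)
numerator = 40 * 80 = 3200
denominator = 40 = 40
card(S) = 3200 / 40 = 80

80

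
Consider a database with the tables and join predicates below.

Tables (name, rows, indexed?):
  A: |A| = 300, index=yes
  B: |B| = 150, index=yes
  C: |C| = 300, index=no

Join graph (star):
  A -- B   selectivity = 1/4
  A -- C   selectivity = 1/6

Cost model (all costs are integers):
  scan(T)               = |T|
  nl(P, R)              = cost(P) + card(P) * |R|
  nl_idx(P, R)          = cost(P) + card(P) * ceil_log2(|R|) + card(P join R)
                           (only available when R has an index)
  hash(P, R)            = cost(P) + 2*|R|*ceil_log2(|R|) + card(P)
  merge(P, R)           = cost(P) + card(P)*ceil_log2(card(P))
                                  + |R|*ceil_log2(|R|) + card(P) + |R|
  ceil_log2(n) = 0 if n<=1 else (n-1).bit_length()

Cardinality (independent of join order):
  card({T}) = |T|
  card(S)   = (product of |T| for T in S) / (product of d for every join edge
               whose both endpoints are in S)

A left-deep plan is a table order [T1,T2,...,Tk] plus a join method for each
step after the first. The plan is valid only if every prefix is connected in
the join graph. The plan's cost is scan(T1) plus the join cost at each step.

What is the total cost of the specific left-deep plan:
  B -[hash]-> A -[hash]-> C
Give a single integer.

22350

step 1: scan B: cost=150, card=150
step 2: join A via hash
    card(P join A) = 150*300/(4) = 11250
    cost = 150 + 2*300*9 + 150 = 5700
step 3: join C via hash
    card(P join C) = 11250*300/(6) = 562500
    cost = 5700 + 2*300*9 + 11250 = 22350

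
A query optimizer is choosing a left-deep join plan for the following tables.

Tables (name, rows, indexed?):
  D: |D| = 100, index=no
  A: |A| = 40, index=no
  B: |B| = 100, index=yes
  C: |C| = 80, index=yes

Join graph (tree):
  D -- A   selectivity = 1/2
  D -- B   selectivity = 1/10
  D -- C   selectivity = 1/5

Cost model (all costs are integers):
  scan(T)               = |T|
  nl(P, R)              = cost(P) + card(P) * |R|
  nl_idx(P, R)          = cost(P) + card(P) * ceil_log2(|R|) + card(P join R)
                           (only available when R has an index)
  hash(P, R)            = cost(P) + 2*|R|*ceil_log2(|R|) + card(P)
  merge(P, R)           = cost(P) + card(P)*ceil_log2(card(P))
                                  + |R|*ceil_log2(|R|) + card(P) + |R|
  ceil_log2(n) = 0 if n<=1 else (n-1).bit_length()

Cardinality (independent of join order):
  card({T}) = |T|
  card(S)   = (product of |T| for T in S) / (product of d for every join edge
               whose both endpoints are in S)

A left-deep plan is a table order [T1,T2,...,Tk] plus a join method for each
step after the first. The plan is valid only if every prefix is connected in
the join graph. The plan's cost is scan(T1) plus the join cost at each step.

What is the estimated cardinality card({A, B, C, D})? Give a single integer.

Tables in S: A(40), B(100), C(80), D(100)
Edges inside S: D-A(d=2), D-B(d=10), D-C(d=5)
numerator = 40 * 100 * 80 * 100 = 32000000
denominator = 2 * 10 * 5 = 100
card(S) = 32000000 / 100 = 320000

320000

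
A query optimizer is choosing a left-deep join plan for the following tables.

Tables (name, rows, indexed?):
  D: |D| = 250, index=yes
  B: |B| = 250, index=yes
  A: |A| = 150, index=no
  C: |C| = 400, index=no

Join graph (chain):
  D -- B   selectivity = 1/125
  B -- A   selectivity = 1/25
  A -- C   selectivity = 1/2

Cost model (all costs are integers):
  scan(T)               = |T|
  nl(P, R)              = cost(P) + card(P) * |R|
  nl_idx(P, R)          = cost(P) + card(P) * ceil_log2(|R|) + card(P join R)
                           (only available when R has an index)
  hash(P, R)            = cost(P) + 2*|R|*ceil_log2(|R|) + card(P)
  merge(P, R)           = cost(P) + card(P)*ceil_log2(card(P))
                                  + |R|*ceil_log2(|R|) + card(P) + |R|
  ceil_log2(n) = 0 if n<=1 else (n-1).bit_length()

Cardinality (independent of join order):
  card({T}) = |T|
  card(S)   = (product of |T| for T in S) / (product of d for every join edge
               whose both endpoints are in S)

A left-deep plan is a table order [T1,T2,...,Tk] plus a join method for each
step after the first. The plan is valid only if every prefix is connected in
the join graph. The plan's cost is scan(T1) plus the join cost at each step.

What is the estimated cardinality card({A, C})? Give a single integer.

30000

Tables in S: A(150), C(400)
Edges inside S: A-C(d=2)
numerator = 150 * 400 = 60000
denominator = 2 = 2
card(S) = 60000 / 2 = 30000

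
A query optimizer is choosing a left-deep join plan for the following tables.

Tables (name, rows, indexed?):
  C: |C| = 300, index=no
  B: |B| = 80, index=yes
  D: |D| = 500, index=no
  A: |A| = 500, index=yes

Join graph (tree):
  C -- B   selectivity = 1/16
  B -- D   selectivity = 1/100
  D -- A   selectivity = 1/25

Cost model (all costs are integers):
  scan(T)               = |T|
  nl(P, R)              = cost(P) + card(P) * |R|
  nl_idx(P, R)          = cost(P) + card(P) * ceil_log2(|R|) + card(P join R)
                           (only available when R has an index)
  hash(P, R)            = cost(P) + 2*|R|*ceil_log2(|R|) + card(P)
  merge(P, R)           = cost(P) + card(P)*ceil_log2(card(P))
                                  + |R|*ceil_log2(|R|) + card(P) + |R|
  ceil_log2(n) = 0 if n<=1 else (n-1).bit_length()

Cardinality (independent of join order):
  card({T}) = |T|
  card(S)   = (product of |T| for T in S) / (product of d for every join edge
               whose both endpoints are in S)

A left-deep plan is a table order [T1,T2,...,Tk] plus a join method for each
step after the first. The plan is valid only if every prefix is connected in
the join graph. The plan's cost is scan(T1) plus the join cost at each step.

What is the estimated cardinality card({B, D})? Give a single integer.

Tables in S: B(80), D(500)
Edges inside S: B-D(d=100)
numerator = 80 * 500 = 40000
denominator = 100 = 100
card(S) = 40000 / 100 = 400

400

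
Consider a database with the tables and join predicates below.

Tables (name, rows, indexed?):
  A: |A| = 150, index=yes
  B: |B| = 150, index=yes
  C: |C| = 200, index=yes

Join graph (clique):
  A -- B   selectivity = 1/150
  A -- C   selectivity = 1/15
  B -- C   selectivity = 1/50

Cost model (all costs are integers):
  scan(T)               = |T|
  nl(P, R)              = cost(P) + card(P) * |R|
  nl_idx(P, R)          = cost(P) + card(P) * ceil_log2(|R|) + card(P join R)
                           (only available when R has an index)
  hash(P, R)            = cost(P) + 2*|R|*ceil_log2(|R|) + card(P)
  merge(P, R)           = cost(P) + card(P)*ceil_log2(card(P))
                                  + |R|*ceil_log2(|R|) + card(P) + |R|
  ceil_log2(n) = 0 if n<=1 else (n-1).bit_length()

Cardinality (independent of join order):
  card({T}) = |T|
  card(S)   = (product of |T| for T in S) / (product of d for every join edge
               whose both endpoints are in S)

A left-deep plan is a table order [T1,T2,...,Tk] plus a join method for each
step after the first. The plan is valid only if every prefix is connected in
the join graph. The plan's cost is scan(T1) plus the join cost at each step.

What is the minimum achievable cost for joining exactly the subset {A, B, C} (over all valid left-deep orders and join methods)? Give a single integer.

2740

Selinger DP over subsets of {A,B,C}:
  {A}: scan cost=150, card=150
  {B}: scan cost=150, card=150
  {C}: scan cost=200, card=200
  {AB}: card=150; try (B,nl_idx)→1500, (A,nl_idx)→1500, (B,hash)→2700, (A,hash)→2700, (B,merge)→2850, (A,merge)→2850 …(+2); best=1500 via (B,nl_idx)
  {AC}: card=2000; try (A,hash)→2800, (C,merge)→3300, (C,nl_idx)→3350, (A,merge)→3350, (C,hash)→3500, (A,nl_idx)→3800 …(+2); best=2800 via (A,hash)
  {BC}: card=600; try (C,nl_idx)→1950, (B,nl_idx)→2400, (B,hash)→2800, (C,merge)→3300, (B,merge)→3350, (C,hash)→3500 …(+2); best=1950 via (C,nl_idx)
  {ABC}: card=40; try (C,nl_idx)→2740, (C,merge)→4650, (C,hash)→4850, (A,hash)→4950, (A,nl_idx)→6790, (B,hash)→7200 …(+6); best=2740 via (C,nl_idx)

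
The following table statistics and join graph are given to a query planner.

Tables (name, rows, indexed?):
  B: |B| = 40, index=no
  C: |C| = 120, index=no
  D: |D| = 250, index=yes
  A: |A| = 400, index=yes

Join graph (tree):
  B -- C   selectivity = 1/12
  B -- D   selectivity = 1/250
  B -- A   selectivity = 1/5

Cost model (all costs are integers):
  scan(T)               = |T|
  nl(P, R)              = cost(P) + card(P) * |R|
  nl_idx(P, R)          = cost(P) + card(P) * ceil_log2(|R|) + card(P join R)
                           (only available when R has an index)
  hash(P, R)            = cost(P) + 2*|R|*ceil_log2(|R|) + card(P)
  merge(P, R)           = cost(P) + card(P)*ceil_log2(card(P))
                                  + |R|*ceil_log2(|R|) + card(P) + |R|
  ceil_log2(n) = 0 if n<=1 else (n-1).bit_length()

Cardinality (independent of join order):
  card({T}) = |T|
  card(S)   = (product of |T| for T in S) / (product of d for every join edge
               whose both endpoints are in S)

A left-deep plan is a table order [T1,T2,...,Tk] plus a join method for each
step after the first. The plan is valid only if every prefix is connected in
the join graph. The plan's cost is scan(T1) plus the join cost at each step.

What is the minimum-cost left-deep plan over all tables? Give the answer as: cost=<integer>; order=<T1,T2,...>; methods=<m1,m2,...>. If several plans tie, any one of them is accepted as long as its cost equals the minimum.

cost=8840; order=B,D,A,C; methods=nl_idx,nl_idx,hash

Selinger DP (subsets sized 1..n):
  {B}: scan cost=40, card=40
  {C}: scan cost=120, card=120
  {D}: scan cost=250, card=250
  {A}: scan cost=400, card=400
  {BC}: card=400; try (B,hash)→720, (C,merge)→1280, (B,merge)→1360, (C,hash)→1760, (C,nl)→4840, (B,nl)→4920; best=720 via (B,hash)
  {BD}: card=40; try (D,nl_idx)→400, (B,hash)→980, (D,merge)→2570, (B,merge)→2780, (D,hash)→4080, (D,nl)→10040 …(+1); best=400 via (D,nl_idx)
  {AB}: card=3200; try (B,hash)→1280, (A,nl_idx)→3600, (A,merge)→4320, (B,merge)→4680, (A,hash)→7280, (A,nl)→16040 …(+1); best=1280 via (B,hash)
  {BCD}: card=400; try (C,merge)→1640, (C,hash)→2120, (D,nl_idx)→4320, (D,hash)→5120, (C,nl)→5200, (D,merge)→6970 …(+1); best=1640 via (C,merge)
  {ABC}: card=32000; try (C,hash)→6160, (A,hash)→8320, (A,merge)→8720, (A,nl_idx)→36320, (C,merge)→43840, (A,nl)→160720 …(+1); best=6160 via (C,hash)
  {ABD}: card=3200; try (A,nl_idx)→3960, (A,merge)→4680, (A,hash)→7640, (D,hash)→8480, (A,nl)→16400, (D,nl_idx)→30080 …(+2); best=3960 via (A,nl_idx)
  {ABCD}: card=32000; try (C,hash)→8840, (A,hash)→9240, (A,merge)→9640, (A,nl_idx)→37240, (D,hash)→42160, (C,merge)→46520 …(+5); best=8840 via (C,hash)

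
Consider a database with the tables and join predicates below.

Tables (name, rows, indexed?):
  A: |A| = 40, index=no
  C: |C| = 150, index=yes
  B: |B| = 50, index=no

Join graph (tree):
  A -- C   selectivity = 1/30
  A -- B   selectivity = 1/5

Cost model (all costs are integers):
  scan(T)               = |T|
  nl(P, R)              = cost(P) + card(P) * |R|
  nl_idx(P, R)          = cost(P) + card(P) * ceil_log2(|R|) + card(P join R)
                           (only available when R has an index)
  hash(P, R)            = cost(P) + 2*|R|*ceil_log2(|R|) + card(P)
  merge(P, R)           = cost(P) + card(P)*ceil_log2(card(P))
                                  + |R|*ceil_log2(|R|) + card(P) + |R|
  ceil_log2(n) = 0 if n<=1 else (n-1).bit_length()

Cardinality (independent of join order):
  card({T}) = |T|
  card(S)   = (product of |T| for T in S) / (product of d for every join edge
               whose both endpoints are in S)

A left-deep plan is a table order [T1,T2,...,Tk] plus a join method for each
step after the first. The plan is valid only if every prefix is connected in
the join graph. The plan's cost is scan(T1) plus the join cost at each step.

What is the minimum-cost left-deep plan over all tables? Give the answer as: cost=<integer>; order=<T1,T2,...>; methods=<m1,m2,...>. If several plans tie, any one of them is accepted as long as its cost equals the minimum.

Selinger DP (subsets sized 1..n):
  {A}: scan cost=40, card=40
  {C}: scan cost=150, card=150
  {B}: scan cost=50, card=50
  {AC}: card=200; try (C,nl_idx)→560, (A,hash)→780, (C,merge)→1670, (A,merge)→1780, (C,hash)→2480, (C,nl)→6040 …(+1); best=560 via (C,nl_idx)
  {AB}: card=400; try (A,hash)→580, (B,merge)→670, (B,hash)→680, (A,merge)→680, (B,nl)→2040, (A,nl)→2050; best=580 via (A,hash)
  {ABC}: card=2000; try (B,hash)→1360, (B,merge)→2710, (C,hash)→3380, (C,nl_idx)→5780, (C,merge)→5930, (B,nl)→10560 …(+1); best=1360 via (B,hash)

cost=1360; order=A,C,B; methods=nl_idx,hash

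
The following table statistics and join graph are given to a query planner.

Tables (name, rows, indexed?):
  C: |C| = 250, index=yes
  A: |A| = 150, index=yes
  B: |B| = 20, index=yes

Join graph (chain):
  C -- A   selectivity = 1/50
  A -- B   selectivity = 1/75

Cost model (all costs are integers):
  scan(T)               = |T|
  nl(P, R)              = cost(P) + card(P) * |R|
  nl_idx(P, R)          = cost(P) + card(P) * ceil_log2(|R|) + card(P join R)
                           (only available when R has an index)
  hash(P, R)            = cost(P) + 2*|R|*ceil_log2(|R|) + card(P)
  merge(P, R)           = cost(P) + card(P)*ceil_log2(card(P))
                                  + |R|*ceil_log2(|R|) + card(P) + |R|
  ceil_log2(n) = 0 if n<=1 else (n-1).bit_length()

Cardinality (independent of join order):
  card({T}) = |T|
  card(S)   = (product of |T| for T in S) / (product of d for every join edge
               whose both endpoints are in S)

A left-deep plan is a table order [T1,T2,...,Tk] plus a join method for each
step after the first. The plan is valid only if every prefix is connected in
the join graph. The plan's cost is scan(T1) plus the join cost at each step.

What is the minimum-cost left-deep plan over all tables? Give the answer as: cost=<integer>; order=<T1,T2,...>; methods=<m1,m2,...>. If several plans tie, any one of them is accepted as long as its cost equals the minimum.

Selinger DP (subsets sized 1..n):
  {C}: scan cost=250, card=250
  {A}: scan cost=150, card=150
  {B}: scan cost=20, card=20
  {AC}: card=750; try (C,nl_idx)→2100, (A,hash)→2900, (A,nl_idx)→3000, (C,merge)→3750, (A,merge)→3850, (C,hash)→4300 …(+2); best=2100 via (C,nl_idx)
  {AB}: card=40; try (A,nl_idx)→220, (B,hash)→500, (B,nl_idx)→940, (A,merge)→1490, (B,merge)→1620, (A,hash)→2440 …(+2); best=220 via (A,nl_idx)
  {ABC}: card=200; try (C,nl_idx)→740, (C,merge)→2750, (B,hash)→3050, (C,hash)→4260, (B,nl_idx)→6050, (C,nl)→10220 …(+2); best=740 via (C,nl_idx)

cost=740; order=B,A,C; methods=nl_idx,nl_idx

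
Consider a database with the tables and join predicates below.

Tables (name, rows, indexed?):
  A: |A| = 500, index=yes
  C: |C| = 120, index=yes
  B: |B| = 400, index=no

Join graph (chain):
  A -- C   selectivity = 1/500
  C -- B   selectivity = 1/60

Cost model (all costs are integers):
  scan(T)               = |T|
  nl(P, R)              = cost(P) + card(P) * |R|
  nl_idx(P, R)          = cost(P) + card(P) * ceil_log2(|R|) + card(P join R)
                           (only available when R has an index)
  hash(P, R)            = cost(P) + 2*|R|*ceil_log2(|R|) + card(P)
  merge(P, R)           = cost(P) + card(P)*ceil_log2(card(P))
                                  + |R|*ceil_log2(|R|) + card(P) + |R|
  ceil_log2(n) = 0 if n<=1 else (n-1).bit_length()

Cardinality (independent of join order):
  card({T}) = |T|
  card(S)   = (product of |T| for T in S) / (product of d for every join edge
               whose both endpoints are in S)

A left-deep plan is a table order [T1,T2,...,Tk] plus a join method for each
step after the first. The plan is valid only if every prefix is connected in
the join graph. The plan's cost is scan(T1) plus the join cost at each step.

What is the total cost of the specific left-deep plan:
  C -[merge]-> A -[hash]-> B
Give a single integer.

step 1: scan C: cost=120, card=120
step 2: join A via merge
    card(P join A) = 120*500/(500) = 120
    cost = 120 + 120*7 + 500*9 + 120 + 500 = 6080
step 3: join B via hash
    card(P join B) = 120*400/(60) = 800
    cost = 6080 + 2*400*9 + 120 = 13400

13400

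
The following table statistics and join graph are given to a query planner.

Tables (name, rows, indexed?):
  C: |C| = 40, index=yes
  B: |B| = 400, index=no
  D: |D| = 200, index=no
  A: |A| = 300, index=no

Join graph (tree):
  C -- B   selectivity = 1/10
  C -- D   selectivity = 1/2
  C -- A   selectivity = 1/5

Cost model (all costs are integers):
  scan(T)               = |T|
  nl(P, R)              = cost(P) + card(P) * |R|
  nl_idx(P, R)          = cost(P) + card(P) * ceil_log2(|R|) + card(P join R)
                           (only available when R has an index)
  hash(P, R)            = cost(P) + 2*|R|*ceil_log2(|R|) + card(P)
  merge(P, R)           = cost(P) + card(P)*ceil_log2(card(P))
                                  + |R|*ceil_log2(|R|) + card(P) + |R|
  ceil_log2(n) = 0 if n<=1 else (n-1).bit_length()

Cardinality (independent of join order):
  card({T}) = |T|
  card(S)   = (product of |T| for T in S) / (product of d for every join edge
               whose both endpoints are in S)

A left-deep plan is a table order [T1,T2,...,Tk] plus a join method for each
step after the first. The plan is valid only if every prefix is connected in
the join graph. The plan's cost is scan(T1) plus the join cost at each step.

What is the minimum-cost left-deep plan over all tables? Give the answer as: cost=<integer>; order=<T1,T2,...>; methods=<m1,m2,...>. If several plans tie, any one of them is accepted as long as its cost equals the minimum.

Selinger DP (subsets sized 1..n):
  {C}: scan cost=40, card=40
  {B}: scan cost=400, card=400
  {D}: scan cost=200, card=200
  {A}: scan cost=300, card=300
  {BC}: card=1600; try (C,hash)→1280, (B,merge)→4320, (C,nl_idx)→4400, (C,merge)→4680, (B,hash)→7280, (B,nl)→16040 …(+1); best=1280 via (C,hash)
  {CD}: card=4000; try (C,hash)→880, (D,merge)→2120, (C,merge)→2280, (D,hash)→3280, (C,nl_idx)→5400, (D,nl)→8040 …(+1); best=880 via (C,hash)
  {AC}: card=2400; try (C,hash)→1080, (A,merge)→3320, (C,merge)→3580, (C,nl_idx)→4500, (A,hash)→5480, (A,nl)→12040 …(+1); best=1080 via (C,hash)
  {BCD}: card=160000; try (D,hash)→6080, (B,hash)→12080, (D,merge)→22280, (B,merge)→56880, (D,nl)→321280, (B,nl)→1600880; best=6080 via (D,hash)
  {ABC}: card=96000; try (A,hash)→8280, (B,hash)→10680, (A,merge)→23480, (B,merge)→36280, (A,nl)→481280, (B,nl)→961080; best=8280 via (A,hash)
  {ACD}: card=240000; try (D,hash)→6680, (A,hash)→10280, (D,merge)→34080, (A,merge)→55880, (D,nl)→481080, (A,nl)→1200880; best=6680 via (D,hash)
  {ABCD}: card=9600000; try (D,hash)→107480, (A,hash)→171480, (B,hash)→253880, (D,merge)→1738080, (A,merge)→3049080, (B,merge)→4570680 …(+3); best=107480 via (D,hash)

cost=107480; order=B,C,A,D; methods=hash,hash,hash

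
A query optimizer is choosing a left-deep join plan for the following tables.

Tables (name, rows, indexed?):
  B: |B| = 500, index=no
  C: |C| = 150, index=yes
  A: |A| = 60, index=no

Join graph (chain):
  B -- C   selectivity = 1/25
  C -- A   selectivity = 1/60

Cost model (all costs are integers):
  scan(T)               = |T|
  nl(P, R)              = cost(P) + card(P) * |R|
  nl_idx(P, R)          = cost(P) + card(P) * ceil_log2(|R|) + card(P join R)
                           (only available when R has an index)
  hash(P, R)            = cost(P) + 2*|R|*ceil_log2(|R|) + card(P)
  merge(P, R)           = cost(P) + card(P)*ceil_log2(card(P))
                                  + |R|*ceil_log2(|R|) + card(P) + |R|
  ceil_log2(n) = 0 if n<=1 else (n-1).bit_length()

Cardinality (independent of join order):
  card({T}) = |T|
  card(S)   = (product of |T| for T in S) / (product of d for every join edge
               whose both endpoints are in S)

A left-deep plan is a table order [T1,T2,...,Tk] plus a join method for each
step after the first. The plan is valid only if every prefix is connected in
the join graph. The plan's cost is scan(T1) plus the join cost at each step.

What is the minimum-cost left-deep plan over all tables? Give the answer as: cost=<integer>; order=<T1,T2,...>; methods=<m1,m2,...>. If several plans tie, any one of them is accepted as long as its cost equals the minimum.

cost=7040; order=A,C,B; methods=nl_idx,merge

Selinger DP (subsets sized 1..n):
  {B}: scan cost=500, card=500
  {C}: scan cost=150, card=150
  {A}: scan cost=60, card=60
  {BC}: card=3000; try (C,hash)→3400, (B,merge)→6500, (C,merge)→6850, (C,nl_idx)→7500, (B,hash)→9300, (B,nl)→75150 …(+1); best=3400 via (C,hash)
  {AC}: card=150; try (C,nl_idx)→690, (A,hash)→1020, (C,merge)→1830, (A,merge)→1920, (C,hash)→2520, (C,nl)→9060 …(+1); best=690 via (C,nl_idx)
  {ABC}: card=3000; try (B,merge)→7040, (A,hash)→7120, (B,hash)→9840, (A,merge)→42820, (B,nl)→75690, (A,nl)→183400; best=7040 via (B,merge)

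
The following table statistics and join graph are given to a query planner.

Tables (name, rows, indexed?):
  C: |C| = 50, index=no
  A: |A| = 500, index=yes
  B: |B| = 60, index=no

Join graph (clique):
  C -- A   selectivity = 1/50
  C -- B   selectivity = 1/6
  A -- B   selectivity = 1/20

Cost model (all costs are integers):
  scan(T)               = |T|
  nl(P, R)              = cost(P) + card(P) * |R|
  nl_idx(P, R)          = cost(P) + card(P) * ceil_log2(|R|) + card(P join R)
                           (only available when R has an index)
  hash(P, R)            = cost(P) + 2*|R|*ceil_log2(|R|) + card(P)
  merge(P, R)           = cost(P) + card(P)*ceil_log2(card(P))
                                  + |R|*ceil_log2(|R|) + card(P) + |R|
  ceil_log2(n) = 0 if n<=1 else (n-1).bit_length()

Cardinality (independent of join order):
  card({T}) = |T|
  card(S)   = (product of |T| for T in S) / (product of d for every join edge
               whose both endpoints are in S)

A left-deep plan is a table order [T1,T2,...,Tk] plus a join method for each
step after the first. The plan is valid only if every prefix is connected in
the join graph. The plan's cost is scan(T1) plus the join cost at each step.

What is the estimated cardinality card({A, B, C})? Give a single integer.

250

Tables in S: A(500), B(60), C(50)
Edges inside S: C-A(d=50), C-B(d=6), A-B(d=20)
numerator = 500 * 60 * 50 = 1500000
denominator = 50 * 6 * 20 = 6000
card(S) = 1500000 / 6000 = 250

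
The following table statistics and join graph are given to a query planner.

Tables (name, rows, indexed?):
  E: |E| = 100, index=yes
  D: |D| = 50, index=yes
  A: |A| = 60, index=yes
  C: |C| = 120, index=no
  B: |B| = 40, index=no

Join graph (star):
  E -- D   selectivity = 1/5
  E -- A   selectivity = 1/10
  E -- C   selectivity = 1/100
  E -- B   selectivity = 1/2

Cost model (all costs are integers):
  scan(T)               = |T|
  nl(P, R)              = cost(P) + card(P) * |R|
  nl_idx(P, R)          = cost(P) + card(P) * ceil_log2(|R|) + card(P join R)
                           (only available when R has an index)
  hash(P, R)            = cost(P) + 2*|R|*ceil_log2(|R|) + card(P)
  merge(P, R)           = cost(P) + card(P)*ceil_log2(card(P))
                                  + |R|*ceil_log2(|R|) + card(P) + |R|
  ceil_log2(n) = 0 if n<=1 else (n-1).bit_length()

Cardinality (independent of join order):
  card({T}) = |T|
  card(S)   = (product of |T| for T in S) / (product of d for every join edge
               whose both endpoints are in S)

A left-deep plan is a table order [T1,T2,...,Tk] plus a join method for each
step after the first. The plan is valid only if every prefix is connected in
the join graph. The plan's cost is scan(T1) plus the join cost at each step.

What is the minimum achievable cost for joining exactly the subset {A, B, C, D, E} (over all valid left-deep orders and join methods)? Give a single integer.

10920

Selinger DP over subsets of {A,B,C,D,E}:
  {E}: scan cost=100, card=100
  {D}: scan cost=50, card=50
  {A}: scan cost=60, card=60
  {C}: scan cost=120, card=120
  {B}: scan cost=40, card=40
  {DE}: card=1000; try (D,hash)→800, (E,merge)→1200, (D,merge)→1250, (E,nl_idx)→1400, (E,hash)→1500, (D,nl_idx)→1700 …(+2); best=800 via (D,hash)
  {AE}: card=600; try (A,hash)→920, (E,nl_idx)→1080, (E,merge)→1280, (A,nl_idx)→1300, (A,merge)→1320, (E,hash)→1520 …(+2); best=920 via (A,hash)
  {CE}: card=120; try (E,nl_idx)→1080, (E,hash)→1640, (C,merge)→1860, (E,merge)→1880, (C,hash)→1880, (C,nl)→12100 …(+1); best=1080 via (E,nl_idx)
  {BE}: card=2000; try (B,hash)→680, (E,merge)→1120, (B,merge)→1180, (E,hash)→1480, (E,nl_idx)→2320, (E,nl)→4040 …(+1); best=680 via (B,hash)
  {ADE}: card=6000; try (D,hash)→2120, (A,hash)→2520, (D,merge)→7870, (D,nl_idx)→10520, (A,merge)→12220, (A,nl_idx)→12800 …(+2); best=2120 via (D,hash)
  {CDE}: card=1200; try (D,hash)→1800, (D,merge)→2390, (D,nl_idx)→3000, (C,hash)→3480, (D,nl)→7080, (C,merge)→12760 …(+1); best=1800 via (D,hash)
  {BDE}: card=20000; try (B,hash)→2280, (D,hash)→3280, (B,merge)→12080, (D,merge)→25030, (D,nl_idx)→32680, (B,nl)→40800 …(+1); best=2280 via (B,hash)
  {ACE}: card=720; try (A,hash)→1920, (A,merge)→2460, (A,nl_idx)→2520, (C,hash)→3200, (A,nl)→8280, (C,merge)→8480 …(+1); best=1920 via (A,hash)
  {ABE}: card=12000; try (B,hash)→2000, (A,hash)→3400, (B,merge)→7800, (A,nl_idx)→24680, (B,nl)→24920, (A,merge)→25100 …(+1); best=2000 via (B,hash)
  {BCE}: card=2400; try (B,hash)→1680, (B,merge)→2320, (C,hash)→4360, (B,nl)→5880, (C,merge)→25640, (C,nl)→240680; best=1680 via (B,hash)
  {ACDE}: card=7200; try (D,hash)→3240, (A,hash)→3720, (C,hash)→9800, (D,merge)→10190, (D,nl_idx)→13440, (A,nl_idx)→16200 …(+5); best=3240 via (D,hash)
  {ABDE}: card=120000; try (B,hash)→8600, (D,hash)→14600, (A,hash)→23000, (B,merge)→86400, (D,merge)→182350, (D,nl_idx)→194000 …(+5); best=8600 via (B,hash)
  {BCDE}: card=24000; try (B,hash)→3480, (D,hash)→4680, (B,merge)→16480, (C,hash)→23960, (D,merge)→33230, (D,nl_idx)→40080 …(+4); best=3480 via (B,hash)
  {ABCE}: card=14400; try (B,hash)→3120, (A,hash)→4800, (B,merge)→10120, (C,hash)→15680, (A,nl_idx)→30480, (B,nl)→30720 …(+4); best=3120 via (B,hash)
  {ABCDE}: card=144000; try (B,hash)→10920, (D,hash)→18120, (A,hash)→28200, (B,merge)→104320, (C,hash)→130280, (D,merge)→219470 …(+8); best=10920 via (B,hash)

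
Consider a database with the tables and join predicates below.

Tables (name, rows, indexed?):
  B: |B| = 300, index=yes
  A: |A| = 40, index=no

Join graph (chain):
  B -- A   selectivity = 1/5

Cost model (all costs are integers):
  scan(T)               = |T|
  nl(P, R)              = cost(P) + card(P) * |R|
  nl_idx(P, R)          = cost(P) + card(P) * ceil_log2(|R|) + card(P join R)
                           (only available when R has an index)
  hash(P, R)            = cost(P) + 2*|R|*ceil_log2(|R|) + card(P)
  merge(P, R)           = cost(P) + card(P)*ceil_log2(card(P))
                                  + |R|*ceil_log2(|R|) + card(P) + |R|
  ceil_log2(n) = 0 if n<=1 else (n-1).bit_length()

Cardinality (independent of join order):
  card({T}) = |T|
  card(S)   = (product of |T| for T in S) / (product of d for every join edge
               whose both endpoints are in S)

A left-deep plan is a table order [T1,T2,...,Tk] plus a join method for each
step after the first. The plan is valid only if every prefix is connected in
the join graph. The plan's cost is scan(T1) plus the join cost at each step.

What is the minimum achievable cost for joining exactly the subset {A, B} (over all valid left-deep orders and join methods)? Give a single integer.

1080

Selinger DP over subsets of {A,B}:
  {B}: scan cost=300, card=300
  {A}: scan cost=40, card=40
  {AB}: card=2400; try (A,hash)→1080, (B,nl_idx)→2800, (B,merge)→3320, (A,merge)→3580, (B,hash)→5480, (B,nl)→12040 …(+1); best=1080 via (A,hash)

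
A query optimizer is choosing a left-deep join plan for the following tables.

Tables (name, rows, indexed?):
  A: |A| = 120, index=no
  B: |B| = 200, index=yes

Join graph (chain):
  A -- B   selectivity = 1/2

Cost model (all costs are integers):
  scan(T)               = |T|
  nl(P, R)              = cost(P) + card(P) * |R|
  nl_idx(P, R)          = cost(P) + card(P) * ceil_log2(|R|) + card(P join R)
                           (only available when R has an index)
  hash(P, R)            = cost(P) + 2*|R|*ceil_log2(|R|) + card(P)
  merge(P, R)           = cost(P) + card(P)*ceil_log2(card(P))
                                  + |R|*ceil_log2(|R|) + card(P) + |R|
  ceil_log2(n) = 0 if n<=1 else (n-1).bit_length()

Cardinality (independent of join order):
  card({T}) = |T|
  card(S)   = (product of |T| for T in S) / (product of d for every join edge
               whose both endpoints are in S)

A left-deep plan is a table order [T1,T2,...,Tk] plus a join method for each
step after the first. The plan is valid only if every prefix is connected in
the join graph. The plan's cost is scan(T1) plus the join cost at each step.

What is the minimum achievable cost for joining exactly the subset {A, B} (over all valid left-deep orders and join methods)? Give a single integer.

2080

Selinger DP over subsets of {A,B}:
  {A}: scan cost=120, card=120
  {B}: scan cost=200, card=200
  {AB}: card=12000; try (A,hash)→2080, (B,merge)→2880, (A,merge)→2960, (B,hash)→3440, (B,nl_idx)→13080, (B,nl)→24120 …(+1); best=2080 via (A,hash)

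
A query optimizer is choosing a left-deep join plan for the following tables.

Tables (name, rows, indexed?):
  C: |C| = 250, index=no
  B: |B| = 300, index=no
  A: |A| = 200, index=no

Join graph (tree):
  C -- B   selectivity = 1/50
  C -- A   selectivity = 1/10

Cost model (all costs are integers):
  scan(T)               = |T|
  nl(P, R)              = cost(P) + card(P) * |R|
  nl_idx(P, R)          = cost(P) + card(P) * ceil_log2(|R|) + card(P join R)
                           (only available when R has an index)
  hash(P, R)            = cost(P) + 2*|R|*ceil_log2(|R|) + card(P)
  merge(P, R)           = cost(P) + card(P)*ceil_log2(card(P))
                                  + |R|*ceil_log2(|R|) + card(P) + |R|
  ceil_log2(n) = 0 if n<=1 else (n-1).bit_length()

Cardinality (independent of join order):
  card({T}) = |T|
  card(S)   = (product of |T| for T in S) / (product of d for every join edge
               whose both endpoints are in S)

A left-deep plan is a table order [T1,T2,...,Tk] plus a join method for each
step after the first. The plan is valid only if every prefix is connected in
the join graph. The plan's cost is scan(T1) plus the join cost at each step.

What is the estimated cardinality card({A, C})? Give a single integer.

5000

Tables in S: A(200), C(250)
Edges inside S: C-A(d=10)
numerator = 200 * 250 = 50000
denominator = 10 = 10
card(S) = 50000 / 10 = 5000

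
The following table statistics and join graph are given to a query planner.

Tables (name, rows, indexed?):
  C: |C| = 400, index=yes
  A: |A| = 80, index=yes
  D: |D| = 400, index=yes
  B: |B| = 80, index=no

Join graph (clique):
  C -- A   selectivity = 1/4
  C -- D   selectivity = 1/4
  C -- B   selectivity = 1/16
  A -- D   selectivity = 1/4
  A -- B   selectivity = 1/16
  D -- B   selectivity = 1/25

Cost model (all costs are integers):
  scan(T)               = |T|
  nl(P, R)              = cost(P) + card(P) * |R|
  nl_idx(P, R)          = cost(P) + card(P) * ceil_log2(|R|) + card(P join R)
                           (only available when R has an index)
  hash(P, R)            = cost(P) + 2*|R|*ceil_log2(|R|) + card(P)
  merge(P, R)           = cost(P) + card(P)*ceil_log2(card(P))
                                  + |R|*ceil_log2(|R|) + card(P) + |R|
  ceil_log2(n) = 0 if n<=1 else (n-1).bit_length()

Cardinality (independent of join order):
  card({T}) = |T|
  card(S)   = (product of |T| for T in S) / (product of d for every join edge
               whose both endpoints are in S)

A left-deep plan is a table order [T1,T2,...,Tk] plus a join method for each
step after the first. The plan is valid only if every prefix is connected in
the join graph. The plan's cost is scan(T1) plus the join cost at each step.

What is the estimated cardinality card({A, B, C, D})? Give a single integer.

Tables in S: A(80), B(80), C(400), D(400)
Edges inside S: C-A(d=4), C-D(d=4), C-B(d=16), A-D(d=4), A-B(d=16), D-B(d=25)
numerator = 80 * 80 * 400 * 400 = 1024000000
denominator = 4 * 4 * 16 * 4 * 16 * 25 = 409600
card(S) = 1024000000 / 409600 = 2500

2500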